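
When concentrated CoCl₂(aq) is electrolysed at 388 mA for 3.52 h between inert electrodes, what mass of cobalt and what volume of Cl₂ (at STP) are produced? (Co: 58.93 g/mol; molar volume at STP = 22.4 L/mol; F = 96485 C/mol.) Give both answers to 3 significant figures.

1.50 g Co; 0.571 L Cl₂

Q = 0.388 × 12672 = 4917 C; n(e⁻) = 4917 / 96485 = 0.05096 mol
Cathode: Co²⁺ + 2e⁻ → Co → n(Co) = 0.05096/2 = 0.02548 mol → 1.50 g
Anode: 2Cl⁻ → Cl₂ + 2e⁻ → n(Cl₂) = 0.05096/2 = 0.02548 mol → 0.571 L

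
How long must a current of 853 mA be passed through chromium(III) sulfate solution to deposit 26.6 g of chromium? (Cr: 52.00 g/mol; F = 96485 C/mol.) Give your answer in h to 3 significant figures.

48.2 h

n(Cr) = 26.6 / 52.00 = 0.5115 mol
Cr³⁺ + 3e⁻ → Cr, so n(e⁻) = 3 × 0.5115 = 1.535 mol
Q = 1.535 × 96485 = 1.481×10^5 C
t = Q / I = 1.481×10^5 / 0.853 = 1.736×10^5 s = 48.2 h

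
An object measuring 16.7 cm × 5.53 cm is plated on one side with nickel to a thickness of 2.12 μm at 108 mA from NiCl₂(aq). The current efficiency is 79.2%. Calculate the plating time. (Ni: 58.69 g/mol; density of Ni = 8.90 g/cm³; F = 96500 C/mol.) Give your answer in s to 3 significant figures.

Plated area = 16.7 × 5.53 = 92.35 cm²
Volume = 92.35 × 2.12×10⁻⁴ cm = 0.01958 cm³
m(Ni) = 0.01958 × 8.90 = 0.1743 g
n(Ni) = 0.1743 / 58.69 = 0.002970 mol; n(e⁻) = 2 × 0.002970 = 0.005940 mol
Q = 0.005940 × 96500 / 0.792 = 723.8 C
t = 723.8 / 0.108 = 6702 s

6700 s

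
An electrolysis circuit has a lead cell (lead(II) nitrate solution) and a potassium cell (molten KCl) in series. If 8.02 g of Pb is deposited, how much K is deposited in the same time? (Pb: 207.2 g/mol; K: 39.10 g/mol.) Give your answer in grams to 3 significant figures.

3.03 g

n(Pb) = 8.02 / 207.2 = 0.03871 mol
Pb²⁺ + 2e⁻ → Pb, so n(e⁻) = 2 × 0.03871 = 0.07742 mol
Since the cells are in series, n(e⁻) in the K cell is also 0.07742 mol.
K⁺ + e⁻ → K, so n(K) = 0.07742 mol
m(K) = 0.07742 × 39.10 = 3.03 g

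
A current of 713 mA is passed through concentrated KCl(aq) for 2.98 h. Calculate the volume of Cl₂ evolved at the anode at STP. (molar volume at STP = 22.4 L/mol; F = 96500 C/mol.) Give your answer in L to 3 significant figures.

Q = It = 0.713 × 10728 = 7649 C
n(e⁻) = 7649 / 96500 = 0.07926 mol
2Cl⁻ → Cl₂ + 2e⁻, so n(Cl₂) = 0.07926 / 2 = 0.03963 mol
V = 0.03963 × 22.4 = 0.8877 L

0.888 L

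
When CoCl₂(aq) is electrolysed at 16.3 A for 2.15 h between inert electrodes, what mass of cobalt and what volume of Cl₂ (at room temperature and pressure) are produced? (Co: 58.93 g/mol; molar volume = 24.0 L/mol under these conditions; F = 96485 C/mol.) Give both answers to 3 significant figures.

38.5 g Co; 15.7 L Cl₂

Q = 16.3 × 7740 = 1.262×10^5 C; n(e⁻) = 1.262×10^5 / 96485 = 1.308 mol
Cathode: Co²⁺ + 2e⁻ → Co → n(Co) = 1.308/2 = 0.6540 mol → 38.5 g
Anode: 2Cl⁻ → Cl₂ + 2e⁻ → n(Cl₂) = 1.308/2 = 0.6540 mol → 15.7 L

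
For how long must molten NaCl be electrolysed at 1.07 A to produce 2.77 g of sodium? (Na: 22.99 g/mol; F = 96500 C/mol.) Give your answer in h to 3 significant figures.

3.02 h

n(Na) = 2.77 / 22.99 = 0.1205 mol
Na⁺ + e⁻ → Na, so n(e⁻) = 0.1205 mol
Q = 0.1205 × 96500 = 11630 C
t = Q / I = 11630 / 1.07 = 10870 s = 3.02 h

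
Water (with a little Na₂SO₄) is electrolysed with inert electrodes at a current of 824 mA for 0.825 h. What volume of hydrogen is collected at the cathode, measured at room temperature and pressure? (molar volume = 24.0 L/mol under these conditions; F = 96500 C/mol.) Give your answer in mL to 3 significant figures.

Q = 0.824 A × 2970 s = 2447 C
n(e⁻) = Q/F = 2447/96500 = 0.02536 mol
2H⁺ + 2e⁻ → H₂, so n(H₂) = 0.02536 / 2 = 0.01268 mol
V = 0.01268 × 24.0 = 0.3043 L
= 304 mL

304 mL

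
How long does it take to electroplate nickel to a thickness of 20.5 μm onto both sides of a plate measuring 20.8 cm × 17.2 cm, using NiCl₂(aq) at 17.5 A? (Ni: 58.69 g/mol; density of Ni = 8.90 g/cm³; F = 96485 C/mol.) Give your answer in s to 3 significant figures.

Plated area = 2 × 20.8 × 17.2 = 715.5 cm²
Volume = 715.5 × 20.5×10⁻⁴ cm = 1.467 cm³
m(Ni) = 1.467 × 8.90 = 13.06 g
n(Ni) = 13.06 / 58.69 = 0.2225 mol; n(e⁻) = 2 × 0.2225 = 0.4450 mol
Q = 0.4450 × 96485 = 42940 C
t = 42940 / 17.5 = 2454 s

2450 s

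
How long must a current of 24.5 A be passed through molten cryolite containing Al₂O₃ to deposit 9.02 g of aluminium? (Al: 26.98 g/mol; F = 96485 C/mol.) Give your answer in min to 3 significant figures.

n(Al) = 9.02 / 26.98 = 0.3343 mol
Al³⁺ + 3e⁻ → Al, so n(e⁻) = 3 × 0.3343 = 1.003 mol
Q = 1.003 × 96485 = 96770 C
t = Q / I = 96770 / 24.5 = 3950 s = 65.8 min

65.8 min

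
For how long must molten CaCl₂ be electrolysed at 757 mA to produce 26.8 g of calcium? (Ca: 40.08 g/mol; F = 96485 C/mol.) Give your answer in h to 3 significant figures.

47.3 h

n(Ca) = 26.8 / 40.08 = 0.6687 mol
Ca²⁺ + 2e⁻ → Ca, so n(e⁻) = 2 × 0.6687 = 1.337 mol
Q = 1.337 × 96485 = 1.290×10^5 C
t = Q / I = 1.290×10^5 / 0.757 = 1.704×10^5 s = 47.3 h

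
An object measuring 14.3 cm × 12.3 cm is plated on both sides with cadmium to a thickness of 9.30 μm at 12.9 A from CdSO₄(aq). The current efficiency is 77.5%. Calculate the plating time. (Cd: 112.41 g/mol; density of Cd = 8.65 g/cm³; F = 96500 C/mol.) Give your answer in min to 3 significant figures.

Plated area = 2 × 14.3 × 12.3 = 351.8 cm²
Volume = 351.8 × 9.30×10⁻⁴ cm = 0.3272 cm³
m(Cd) = 0.3272 × 8.65 = 2.830 g
n(Cd) = 2.830 / 112.41 = 0.02518 mol; n(e⁻) = 2 × 0.02518 = 0.05036 mol
Q = 0.05036 × 96500 / 0.775 = 6271 C
t = 6271 / 12.9 = 486.1 s = 8.10 min

8.10 min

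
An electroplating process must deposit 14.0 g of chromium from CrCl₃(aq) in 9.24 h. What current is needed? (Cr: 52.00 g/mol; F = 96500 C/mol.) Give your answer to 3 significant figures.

2.34 A

n(Cr) = 14.0 / 52.00 = 0.2692 mol
Cr³⁺ + 3e⁻ → Cr, so n(e⁻) = 3 × 0.2692 = 0.8076 mol
Q = 0.8076 × 96500 = 77930 C
I = Q / t = 77930 / 33264 s = 2.34 A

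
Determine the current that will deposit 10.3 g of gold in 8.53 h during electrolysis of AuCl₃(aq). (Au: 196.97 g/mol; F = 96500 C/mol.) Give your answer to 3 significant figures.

n(Au) = 10.3 / 196.97 = 0.05229 mol
Au³⁺ + 3e⁻ → Au, so n(e⁻) = 3 × 0.05229 = 0.1569 mol
Q = 0.1569 × 96500 = 15140 C
I = Q / t = 15140 / 30708 s = 0.493 A

0.493 A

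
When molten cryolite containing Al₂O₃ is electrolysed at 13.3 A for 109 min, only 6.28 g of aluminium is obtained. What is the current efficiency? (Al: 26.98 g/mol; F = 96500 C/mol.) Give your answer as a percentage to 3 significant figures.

77.5%

Q = 13.3 × 6540 = 86980 C
n(e⁻) = 86980 / 96500 = 0.9013 mol
Al³⁺ + 3e⁻ → Al, so theoretical n(Al) = 0.3004 mol → 8.105 g
Efficiency = 6.28 / 8.105 = 0.7748 = 77.5%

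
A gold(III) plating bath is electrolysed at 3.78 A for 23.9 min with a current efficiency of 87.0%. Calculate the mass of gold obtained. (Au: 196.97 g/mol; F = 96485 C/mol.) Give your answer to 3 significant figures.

Q = 3.78 × 1434 = 5421 C
n(e⁻) = 5421 / 96485 = 0.05618 mol
Au³⁺ + 3e⁻ → Au, so theoretical m(Au) = 0.01873 × 196.97 = 3.689 g
Actual mass = 87.0% × 3.689 = 3.21 g

3.21 g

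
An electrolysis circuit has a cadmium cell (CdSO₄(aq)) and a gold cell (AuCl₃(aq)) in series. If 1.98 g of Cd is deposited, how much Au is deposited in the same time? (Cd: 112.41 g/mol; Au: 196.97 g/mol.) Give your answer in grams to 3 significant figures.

2.31 g

n(Cd) = 1.98 / 112.41 = 0.01761 mol
Cd²⁺ + 2e⁻ → Cd, so n(e⁻) = 2 × 0.01761 = 0.03522 mol
The cells are in series, so the same charge (and hence the same n(e⁻) = 0.03522 mol) passes through both.
Au³⁺ + 3e⁻ → Au, so n(Au) = 0.03522 / 3 = 0.01174 mol
m(Au) = 0.01174 × 196.97 = 2.31 g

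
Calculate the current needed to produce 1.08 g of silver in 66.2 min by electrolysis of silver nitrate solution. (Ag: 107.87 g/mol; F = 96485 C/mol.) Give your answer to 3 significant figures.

0.243 A

n(Ag) = 1.08 / 107.87 = 0.01001 mol
Ag⁺ + e⁻ → Ag, so n(e⁻) = 0.01001 mol
Q = 0.01001 × 96485 = 965.8 C
I = Q / t = 965.8 / 3972 s = 0.243 A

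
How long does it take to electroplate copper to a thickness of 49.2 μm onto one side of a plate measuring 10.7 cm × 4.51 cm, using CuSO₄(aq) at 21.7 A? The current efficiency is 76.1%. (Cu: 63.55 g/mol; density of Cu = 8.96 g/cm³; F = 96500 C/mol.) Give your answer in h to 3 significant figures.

Plated area = 10.7 × 4.51 = 48.26 cm²
Volume = 48.26 × 49.2×10⁻⁴ cm = 0.2374 cm³
m(Cu) = 0.2374 × 8.96 = 2.127 g
n(Cu) = 2.127 / 63.55 = 0.03347 mol; n(e⁻) = 2 × 0.03347 = 0.06694 mol
Q = 0.06694 × 96500 / 0.761 = 8488 C
t = 8488 / 21.7 = 391.2 s = 0.109 h

0.109 h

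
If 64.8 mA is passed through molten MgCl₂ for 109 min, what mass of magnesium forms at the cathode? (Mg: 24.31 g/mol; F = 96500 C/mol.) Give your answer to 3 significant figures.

Q = 0.0648 A × 6540 s = 423.8 C
n(e⁻) = Q/F = 423.8/96500 = 0.004392 mol
Mg²⁺ + 2e⁻ → Mg, so n(Mg) = 0.004392 / 2 = 0.002196 mol
m = 0.002196 × 24.31 = 0.0534 g

0.0534 g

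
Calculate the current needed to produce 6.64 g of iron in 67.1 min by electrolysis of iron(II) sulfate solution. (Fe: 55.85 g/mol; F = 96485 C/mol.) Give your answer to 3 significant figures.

n(Fe) = 6.64 / 55.85 = 0.1189 mol
Fe²⁺ + 2e⁻ → Fe, so n(e⁻) = 2 × 0.1189 = 0.2378 mol
Q = 0.2378 × 96485 = 22940 C
I = Q / t = 22940 / 4026 s = 5.70 A

5.70 A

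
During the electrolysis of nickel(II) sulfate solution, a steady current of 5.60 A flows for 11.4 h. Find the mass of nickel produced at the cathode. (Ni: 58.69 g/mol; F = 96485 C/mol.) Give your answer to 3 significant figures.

69.9 g

Charge passed = 5.60 × 41040 = 2.298×10^5 C
Moles of electrons = 2.298×10^5 / 96485 = 2.382 mol
Ni²⁺ + 2e⁻ → Ni, so n(Ni) = 2.382 / 2 = 1.191 mol
m = 1.191 × 58.69 = 69.9 g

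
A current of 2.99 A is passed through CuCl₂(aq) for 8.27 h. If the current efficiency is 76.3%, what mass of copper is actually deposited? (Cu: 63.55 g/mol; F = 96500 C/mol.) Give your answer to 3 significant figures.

Q = 2.99 × 29772 = 89020 C
n(e⁻) = 89020 / 96500 = 0.9225 mol
Cu²⁺ + 2e⁻ → Cu, so theoretical m(Cu) = 0.4613 × 63.55 = 29.32 g
Actual mass = 76.3% × 29.32 = 22.4 g

22.4 g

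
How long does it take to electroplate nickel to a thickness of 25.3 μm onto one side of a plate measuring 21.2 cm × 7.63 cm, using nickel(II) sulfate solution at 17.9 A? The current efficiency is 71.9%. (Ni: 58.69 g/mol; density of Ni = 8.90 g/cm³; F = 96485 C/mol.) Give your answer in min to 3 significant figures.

15.5 min

Plated area = 21.2 × 7.63 = 161.8 cm²
Volume = 161.8 × 25.3×10⁻⁴ cm = 0.4094 cm³
m(Ni) = 0.4094 × 8.90 = 3.644 g
n(Ni) = 3.644 / 58.69 = 0.06209 mol; n(e⁻) = 2 × 0.06209 = 0.1242 mol
Q = 0.1242 × 96485 / 0.719 = 16670 C
t = 16670 / 17.9 = 931.3 s = 15.5 min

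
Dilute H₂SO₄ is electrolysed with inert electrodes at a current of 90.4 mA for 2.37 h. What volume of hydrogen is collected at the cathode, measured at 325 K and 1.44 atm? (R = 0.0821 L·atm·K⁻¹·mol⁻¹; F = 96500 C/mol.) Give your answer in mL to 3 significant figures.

Q = 0.0904 A × 8532 s = 771.3 C
n(e⁻) = 771.3 / 96500 = 0.007993 mol
2H⁺ + 2e⁻ → H₂, so n(H₂) = 0.007993 / 2 = 0.003997 mol
V = nRT/P = 0.003997 × 0.0821 × 325 / 1.44 = 0.07406 L
= 74.1 mL

74.1 mL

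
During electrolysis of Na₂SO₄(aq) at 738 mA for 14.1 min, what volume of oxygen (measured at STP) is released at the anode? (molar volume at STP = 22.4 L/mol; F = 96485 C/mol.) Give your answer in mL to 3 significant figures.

Q = 0.738 A × 846 s = 624.3 C
Moles of electrons = 624.3 / 96485 = 0.006470 mol
2H₂O → O₂ + 4H⁺ + 4e⁻, so n(O₂) = 0.006470 / 4 = 0.001618 mol
V = 0.001618 × 22.4 = 0.03624 L
= 36.2 mL

36.2 mL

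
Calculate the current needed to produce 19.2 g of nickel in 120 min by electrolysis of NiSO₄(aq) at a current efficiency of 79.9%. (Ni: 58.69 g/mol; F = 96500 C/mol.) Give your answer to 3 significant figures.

11.0 A

n(Ni) = 19.2 / 58.69 = 0.3271 mol
Ni²⁺ + 2e⁻ → Ni, so n(e⁻) = 2 × 0.3271 = 0.6542 mol
Q = 0.6542 × 96500 / 0.799 = 79010 C
I = Q / t = 79010 / 7200 s = 11.0 A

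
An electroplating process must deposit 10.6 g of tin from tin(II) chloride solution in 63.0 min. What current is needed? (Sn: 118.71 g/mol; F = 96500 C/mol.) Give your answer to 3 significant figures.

4.56 A

n(Sn) = 10.6 / 118.71 = 0.08929 mol
Sn²⁺ + 2e⁻ → Sn, so n(e⁻) = 2 × 0.08929 = 0.1786 mol
Q = 0.1786 × 96500 = 17230 C
I = Q / t = 17230 / 3780 s = 4.56 A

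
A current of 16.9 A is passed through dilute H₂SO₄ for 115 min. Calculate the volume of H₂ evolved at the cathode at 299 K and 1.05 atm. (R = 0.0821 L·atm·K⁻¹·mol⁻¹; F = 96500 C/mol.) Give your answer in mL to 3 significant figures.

Q = 16.9 A × 6900 s = 1.166×10^5 C
n(e⁻) = 1.166×10^5 / 96500 = 1.208 mol
2H⁺ + 2e⁻ → H₂, so n(H₂) = 1.208 / 2 = 0.6040 mol
V = nRT/P = 0.6040 × 0.0821 × 299 / 1.05 = 14.12 L
= 14100 mL

14100 mL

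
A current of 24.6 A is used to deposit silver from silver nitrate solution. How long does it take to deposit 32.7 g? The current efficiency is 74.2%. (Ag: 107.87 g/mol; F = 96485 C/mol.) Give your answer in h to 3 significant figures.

n(Ag) = 32.7 / 107.87 = 0.3031 mol
Ag⁺ + e⁻ → Ag, so n(e⁻) = 0.3031 mol
Q = 0.3031 × 96485 / 0.742 = 39410 C
t = Q / I = 39410 / 24.6 = 1602 s = 0.445 h

0.445 h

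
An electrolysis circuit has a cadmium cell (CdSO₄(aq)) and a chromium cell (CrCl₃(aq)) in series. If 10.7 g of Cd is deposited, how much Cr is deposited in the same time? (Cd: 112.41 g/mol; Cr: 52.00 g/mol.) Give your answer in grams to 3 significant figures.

3.30 g

n(Cd) = 10.7 / 112.41 = 0.09519 mol
Cd²⁺ + 2e⁻ → Cd, so n(e⁻) = 2 × 0.09519 = 0.1904 mol
Same current for the same time ⇒ same n(e⁻) = 0.1904 mol in both cells.
Cr³⁺ + 3e⁻ → Cr, so n(Cr) = 0.1904 / 3 = 0.06347 mol
m(Cr) = 0.06347 × 52.00 = 3.30 g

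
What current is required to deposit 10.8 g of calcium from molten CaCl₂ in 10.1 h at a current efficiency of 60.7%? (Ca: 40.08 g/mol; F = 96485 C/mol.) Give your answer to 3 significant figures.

2.36 A

n(Ca) = 10.8 / 40.08 = 0.2695 mol
Ca²⁺ + 2e⁻ → Ca, so n(e⁻) = 2 × 0.2695 = 0.5390 mol
Q = 0.5390 × 96485 / 0.607 = 85680 C
I = Q / t = 85680 / 36360 s = 2.36 A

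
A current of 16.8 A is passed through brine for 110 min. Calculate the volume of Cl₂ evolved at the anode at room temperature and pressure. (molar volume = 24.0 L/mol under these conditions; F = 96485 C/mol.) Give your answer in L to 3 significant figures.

13.8 L

Charge passed = 16.8 × 6600 = 1.109×10^5 C
Moles of electrons = 1.109×10^5 / 96485 = 1.149 mol
2Cl⁻ → Cl₂ + 2e⁻, so n(Cl₂) = 1.149 / 2 = 0.5745 mol
V = 0.5745 × 24.0 = 13.79 L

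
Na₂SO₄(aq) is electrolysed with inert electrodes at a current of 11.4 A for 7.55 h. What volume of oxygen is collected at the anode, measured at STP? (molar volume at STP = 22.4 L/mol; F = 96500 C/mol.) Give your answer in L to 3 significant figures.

Charge passed = 11.4 × 27180 = 3.099×10^5 C
Moles of electrons = 3.099×10^5 / 96500 = 3.211 mol
2H₂O → O₂ + 4H⁺ + 4e⁻, so n(O₂) = 3.211 / 4 = 0.8028 mol
V = 0.8028 × 22.4 = 17.98 L

18.0 L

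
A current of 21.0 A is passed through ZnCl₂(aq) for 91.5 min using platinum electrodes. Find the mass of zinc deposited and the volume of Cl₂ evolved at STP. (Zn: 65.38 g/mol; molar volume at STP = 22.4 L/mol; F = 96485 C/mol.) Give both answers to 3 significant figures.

39.1 g Zn; 13.4 L Cl₂

Q = 21.0 × 5490 = 1.153×10^5 C; n(e⁻) = 1.153×10^5 / 96485 = 1.195 mol
Cathode: Zn²⁺ + 2e⁻ → Zn → n(Zn) = 1.195/2 = 0.5975 mol → 39.1 g
Anode: 2Cl⁻ → Cl₂ + 2e⁻ → n(Cl₂) = 1.195/2 = 0.5975 mol → 13.4 L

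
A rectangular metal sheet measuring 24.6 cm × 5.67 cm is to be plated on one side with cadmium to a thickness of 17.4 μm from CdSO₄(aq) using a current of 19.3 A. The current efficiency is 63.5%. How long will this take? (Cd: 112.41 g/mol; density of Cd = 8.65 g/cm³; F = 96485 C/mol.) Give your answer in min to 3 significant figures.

4.90 min

Plated area = 24.6 × 5.67 = 139.5 cm²
Volume = 139.5 × 17.4×10⁻⁴ cm = 0.2427 cm³
m(Cd) = 0.2427 × 8.65 = 2.099 g
n(Cd) = 2.099 / 112.41 = 0.01867 mol; n(e⁻) = 2 × 0.01867 = 0.03734 mol
Q = 0.03734 × 96485 / 0.635 = 5674 C
t = 5674 / 19.3 = 294.0 s = 4.90 min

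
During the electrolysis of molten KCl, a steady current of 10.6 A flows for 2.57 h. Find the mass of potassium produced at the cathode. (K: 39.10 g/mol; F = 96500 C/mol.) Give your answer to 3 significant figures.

Q = It = 10.6 × 9252 = 98070 C
n(e⁻) = 98070 / 96500 = 1.016 mol
K⁺ + e⁻ → K, so n(K) = 1.016 mol
m = 1.016 × 39.10 = 39.7 g

39.7 g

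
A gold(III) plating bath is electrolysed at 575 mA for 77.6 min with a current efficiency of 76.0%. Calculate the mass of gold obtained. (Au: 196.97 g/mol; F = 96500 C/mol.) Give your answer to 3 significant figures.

Q = 0.575 × 4656 = 2677 C
n(e⁻) = 2677 / 96500 = 0.02774 mol
Au³⁺ + 3e⁻ → Au, so theoretical m(Au) = 0.009247 × 196.97 = 1.821 g
Actual mass = 76.0% × 1.821 = 1.38 g

1.38 g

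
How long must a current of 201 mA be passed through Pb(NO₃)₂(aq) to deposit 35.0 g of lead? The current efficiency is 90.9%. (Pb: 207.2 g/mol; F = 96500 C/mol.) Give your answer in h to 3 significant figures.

n(Pb) = 35.0 / 207.2 = 0.1689 mol
Pb²⁺ + 2e⁻ → Pb, so n(e⁻) = 2 × 0.1689 = 0.3378 mol
Q = 0.3378 × 96500 / 0.909 = 35860 C
t = Q / I = 35860 / 0.201 = 1.784×10^5 s = 49.6 h

49.6 h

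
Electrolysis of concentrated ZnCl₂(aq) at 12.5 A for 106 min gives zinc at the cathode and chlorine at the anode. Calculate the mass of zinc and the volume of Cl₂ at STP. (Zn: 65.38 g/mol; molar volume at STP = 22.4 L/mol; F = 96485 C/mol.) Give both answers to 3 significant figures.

26.9 g Zn; 9.23 L Cl₂

Q = 12.5 × 6360 = 79500 C; n(e⁻) = 79500 / 96485 = 0.8240 mol
Cathode: Zn²⁺ + 2e⁻ → Zn → n(Zn) = 0.8240/2 = 0.4120 mol → 26.9 g
Anode: 2Cl⁻ → Cl₂ + 2e⁻ → n(Cl₂) = 0.8240/2 = 0.4120 mol → 9.23 L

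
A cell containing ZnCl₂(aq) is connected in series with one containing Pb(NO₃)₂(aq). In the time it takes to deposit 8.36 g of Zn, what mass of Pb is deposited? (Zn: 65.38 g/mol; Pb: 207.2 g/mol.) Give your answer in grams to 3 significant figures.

26.5 g

n(Zn) = 8.36 / 65.38 = 0.1279 mol
Zn²⁺ + 2e⁻ → Zn, so n(e⁻) = 2 × 0.1279 = 0.2558 mol
In series, the same 0.2558 mol of electrons flows through the second cell.
Pb²⁺ + 2e⁻ → Pb, so n(Pb) = 0.2558 / 2 = 0.1279 mol
m(Pb) = 0.1279 × 207.2 = 26.5 g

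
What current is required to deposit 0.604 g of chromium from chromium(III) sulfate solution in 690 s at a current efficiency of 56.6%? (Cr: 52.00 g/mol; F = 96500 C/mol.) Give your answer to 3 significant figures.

8.61 A

n(Cr) = 0.604 / 52.00 = 0.01162 mol
Cr³⁺ + 3e⁻ → Cr, so n(e⁻) = 3 × 0.01162 = 0.03486 mol
Q = 0.03486 × 96500 / 0.566 = 5943 C
I = Q / t = 5943 / 690 s = 8.61 A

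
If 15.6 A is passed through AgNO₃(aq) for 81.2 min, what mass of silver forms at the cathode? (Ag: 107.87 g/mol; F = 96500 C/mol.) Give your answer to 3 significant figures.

85.0 g

Q = 15.6 A × 4872 s = 76000 C
n(e⁻) = Q/F = 76000/96500 = 0.7876 mol
Ag⁺ + e⁻ → Ag, so n(Ag) = 0.7876 mol
m = 0.7876 × 107.87 = 85.0 g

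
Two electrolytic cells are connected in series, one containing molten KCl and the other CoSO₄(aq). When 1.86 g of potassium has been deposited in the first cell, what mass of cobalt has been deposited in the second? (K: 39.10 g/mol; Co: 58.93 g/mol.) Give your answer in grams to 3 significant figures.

n(K) = 1.86 / 39.10 = 0.04757 mol
K⁺ + e⁻ → K, so n(e⁻) = 0.04757 mol
In series, the same 0.04757 mol of electrons flows through the second cell.
Co²⁺ + 2e⁻ → Co, so n(Co) = 0.04757 / 2 = 0.02379 mol
m(Co) = 0.02379 × 58.93 = 1.40 g

1.40 g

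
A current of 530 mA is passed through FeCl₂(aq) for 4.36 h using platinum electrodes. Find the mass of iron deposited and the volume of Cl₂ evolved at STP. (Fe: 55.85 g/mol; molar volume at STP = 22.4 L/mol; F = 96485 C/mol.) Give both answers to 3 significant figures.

2.41 g Fe; 0.966 L Cl₂

Q = 0.530 × 15696 = 8319 C; n(e⁻) = 8319 / 96485 = 0.08622 mol
Cathode: Fe²⁺ + 2e⁻ → Fe → n(Fe) = 0.08622/2 = 0.04311 mol → 2.41 g
Anode: 2Cl⁻ → Cl₂ + 2e⁻ → n(Cl₂) = 0.08622/2 = 0.04311 mol → 0.966 L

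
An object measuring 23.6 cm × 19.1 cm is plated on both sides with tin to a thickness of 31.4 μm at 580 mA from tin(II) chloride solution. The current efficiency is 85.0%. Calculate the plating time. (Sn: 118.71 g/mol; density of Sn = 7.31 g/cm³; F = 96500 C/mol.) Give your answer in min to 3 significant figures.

1140 min

Plated area = 2 × 23.6 × 19.1 = 901.5 cm²
Volume = 901.5 × 31.4×10⁻⁴ cm = 2.831 cm³
m(Sn) = 2.831 × 7.31 = 20.69 g
n(Sn) = 20.69 / 118.71 = 0.1743 mol; n(e⁻) = 2 × 0.1743 = 0.3486 mol
Q = 0.3486 × 96500 / 0.850 = 39580 C
t = 39580 / 0.580 = 68240 s = 1140 min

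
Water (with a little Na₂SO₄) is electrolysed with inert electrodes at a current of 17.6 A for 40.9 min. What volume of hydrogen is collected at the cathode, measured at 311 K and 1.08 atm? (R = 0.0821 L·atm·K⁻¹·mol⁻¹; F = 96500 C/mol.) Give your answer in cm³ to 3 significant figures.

5290 cm³

Q = It = 17.6 × 2454 = 43190 C
n(e⁻) = Q/F = 43190/96500 = 0.4476 mol
2H⁺ + 2e⁻ → H₂, so n(H₂) = 0.4476 / 2 = 0.2238 mol
V = nRT/P = 0.2238 × 0.0821 × 311 / 1.08 = 5.291 L
= 5290 cm³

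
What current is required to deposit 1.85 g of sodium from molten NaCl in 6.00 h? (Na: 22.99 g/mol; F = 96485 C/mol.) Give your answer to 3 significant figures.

n(Na) = 1.85 / 22.99 = 0.08047 mol
Na⁺ + e⁻ → Na, so n(e⁻) = 0.08047 mol
Q = 0.08047 × 96485 = 7764 C
I = Q / t = 7764 / 21600 s = 0.359 A

0.359 A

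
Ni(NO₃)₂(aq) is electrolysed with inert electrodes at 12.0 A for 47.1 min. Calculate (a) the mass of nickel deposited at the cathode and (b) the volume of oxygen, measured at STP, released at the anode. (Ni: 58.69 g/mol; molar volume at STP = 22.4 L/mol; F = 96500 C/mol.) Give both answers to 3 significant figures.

10.3 g Ni; 1.97 L O₂

Q = 12.0 × 2826 = 33910 C; n(e⁻) = 33910 / 96500 = 0.3514 mol
Cathode: Ni²⁺ + 2e⁻ → Ni → n(Ni) = 0.3514/2 = 0.1757 mol → 10.3 g
Anode: 2H₂O → O₂ + 4H⁺ + 4e⁻ → n(O₂) = 0.3514/4 = 0.08785 mol → 1.97 L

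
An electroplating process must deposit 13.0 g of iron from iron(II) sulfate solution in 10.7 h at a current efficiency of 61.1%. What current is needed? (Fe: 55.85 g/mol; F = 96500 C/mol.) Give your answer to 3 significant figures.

n(Fe) = 13.0 / 55.85 = 0.2328 mol
Fe²⁺ + 2e⁻ → Fe, so n(e⁻) = 2 × 0.2328 = 0.4656 mol
Q = 0.4656 × 96500 / 0.611 = 73540 C
I = Q / t = 73540 / 38520 s = 1.91 A

1.91 A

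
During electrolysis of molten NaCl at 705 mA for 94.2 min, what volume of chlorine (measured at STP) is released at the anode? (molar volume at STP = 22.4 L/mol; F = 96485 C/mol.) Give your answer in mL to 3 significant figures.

463 mL

Q = It = 0.705 × 5652 = 3985 C
Moles of electrons = 3985 / 96485 = 0.04130 mol
2Cl⁻ → Cl₂ + 2e⁻, so n(Cl₂) = 0.04130 / 2 = 0.02065 mol
V = 0.02065 × 22.4 = 0.4626 L
= 463 mL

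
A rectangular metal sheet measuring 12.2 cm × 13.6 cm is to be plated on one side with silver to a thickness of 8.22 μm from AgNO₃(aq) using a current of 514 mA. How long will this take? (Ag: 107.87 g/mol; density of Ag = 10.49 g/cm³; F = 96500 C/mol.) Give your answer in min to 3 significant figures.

41.5 min

Plated area = 12.2 × 13.6 = 165.9 cm²
Volume = 165.9 × 8.22×10⁻⁴ cm = 0.1364 cm³
m(Ag) = 0.1364 × 10.49 = 1.431 g
n(Ag) = 1.431 / 107.87 = 0.01327 mol; n(e⁻) = 0.01327 mol
Q = 0.01327 × 96500 = 1281 C
t = 1281 / 0.514 = 2492 s = 41.5 min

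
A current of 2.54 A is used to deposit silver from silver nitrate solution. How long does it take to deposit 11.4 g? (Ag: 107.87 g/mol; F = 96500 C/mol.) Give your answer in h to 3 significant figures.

n(Ag) = 11.4 / 107.87 = 0.1057 mol
Ag⁺ + e⁻ → Ag, so n(e⁻) = 0.1057 mol
Q = 0.1057 × 96500 = 10200 C
t = Q / I = 10200 / 2.54 = 4016 s = 1.12 h

1.12 h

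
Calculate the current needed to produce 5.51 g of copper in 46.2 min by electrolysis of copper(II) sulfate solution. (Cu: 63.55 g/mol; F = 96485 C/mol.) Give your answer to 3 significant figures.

n(Cu) = 5.51 / 63.55 = 0.08670 mol
Cu²⁺ + 2e⁻ → Cu, so n(e⁻) = 2 × 0.08670 = 0.1734 mol
Q = 0.1734 × 96485 = 16730 C
I = Q / t = 16730 / 2772 s = 6.04 A

6.04 A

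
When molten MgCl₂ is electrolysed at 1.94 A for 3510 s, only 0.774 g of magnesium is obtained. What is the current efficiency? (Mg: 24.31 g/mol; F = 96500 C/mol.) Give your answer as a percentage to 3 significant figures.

90.2%

Q = 1.94 × 3510 = 6809 C
n(e⁻) = 6809 / 96500 = 0.07056 mol
Mg²⁺ + 2e⁻ → Mg, so theoretical n(Mg) = 0.03528 mol → 0.8577 g
Efficiency = 0.774 / 0.8577 = 0.9024 = 90.2%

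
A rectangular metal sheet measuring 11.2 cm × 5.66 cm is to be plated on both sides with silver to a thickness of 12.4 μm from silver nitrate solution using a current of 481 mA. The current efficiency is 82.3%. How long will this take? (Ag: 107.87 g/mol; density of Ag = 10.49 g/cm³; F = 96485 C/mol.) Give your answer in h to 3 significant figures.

Plated area = 2 × 11.2 × 5.66 = 126.8 cm²
Volume = 126.8 × 12.4×10⁻⁴ cm = 0.1572 cm³
m(Ag) = 0.1572 × 10.49 = 1.649 g
n(Ag) = 1.649 / 107.87 = 0.01529 mol; n(e⁻) = 0.01529 mol
Q = 0.01529 × 96485 / 0.823 = 1793 C
t = 1793 / 0.481 = 3728 s = 1.04 h

1.04 h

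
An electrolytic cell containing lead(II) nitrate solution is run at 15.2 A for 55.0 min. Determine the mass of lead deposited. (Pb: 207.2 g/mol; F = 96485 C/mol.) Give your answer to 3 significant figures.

53.9 g

Q = It = 15.2 × 3300 = 50160 C
Moles of electrons = 50160 / 96485 = 0.5199 mol
Pb²⁺ + 2e⁻ → Pb, so n(Pb) = 0.5199 / 2 = 0.2600 mol
m = 0.2600 × 207.2 = 53.9 g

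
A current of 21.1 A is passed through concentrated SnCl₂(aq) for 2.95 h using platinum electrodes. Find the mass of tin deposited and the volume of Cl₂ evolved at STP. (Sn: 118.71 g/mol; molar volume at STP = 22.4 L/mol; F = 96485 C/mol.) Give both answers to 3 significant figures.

Q = 21.1 × 10620 = 2.241×10^5 C; n(e⁻) = 2.241×10^5 / 96485 = 2.323 mol
Cathode: Sn²⁺ + 2e⁻ → Sn → n(Sn) = 2.323/2 = 1.162 mol → 138 g
Anode: 2Cl⁻ → Cl₂ + 2e⁻ → n(Cl₂) = 2.323/2 = 1.162 mol → 26.0 L

138 g Sn; 26.0 L Cl₂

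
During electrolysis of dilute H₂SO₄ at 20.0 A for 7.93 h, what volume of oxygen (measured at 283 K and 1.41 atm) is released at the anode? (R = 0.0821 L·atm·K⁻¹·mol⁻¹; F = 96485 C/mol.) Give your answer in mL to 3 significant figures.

24400 mL

Q = It = 20.0 × 28548 = 5.710×10^5 C
n(e⁻) = 5.710×10^5 / 96485 = 5.918 mol
2H₂O → O₂ + 4H⁺ + 4e⁻, so n(O₂) = 5.918 / 4 = 1.480 mol
V = nRT/P = 1.480 × 0.0821 × 283 / 1.41 = 24.39 L
= 24400 mL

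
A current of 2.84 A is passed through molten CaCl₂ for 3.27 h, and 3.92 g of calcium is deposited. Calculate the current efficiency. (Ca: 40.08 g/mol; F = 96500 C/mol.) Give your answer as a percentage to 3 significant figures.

56.5%

Q = 2.84 × 11772 = 33430 C
n(e⁻) = 33430 / 96500 = 0.3464 mol
Ca²⁺ + 2e⁻ → Ca, so theoretical n(Ca) = 0.1732 mol → 6.942 g
Efficiency = 3.92 / 6.942 = 0.5647 = 56.5%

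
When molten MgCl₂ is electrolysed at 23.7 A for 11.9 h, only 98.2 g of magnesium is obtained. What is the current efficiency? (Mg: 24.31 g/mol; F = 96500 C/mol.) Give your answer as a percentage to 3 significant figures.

Q = 23.7 × 42840 = 1.015×10^6 C
n(e⁻) = 1.015×10^6 / 96500 = 10.52 mol
Mg²⁺ + 2e⁻ → Mg, so theoretical n(Mg) = 5.260 mol → 127.9 g
Efficiency = 98.2 / 127.9 = 0.7678 = 76.8%

76.8%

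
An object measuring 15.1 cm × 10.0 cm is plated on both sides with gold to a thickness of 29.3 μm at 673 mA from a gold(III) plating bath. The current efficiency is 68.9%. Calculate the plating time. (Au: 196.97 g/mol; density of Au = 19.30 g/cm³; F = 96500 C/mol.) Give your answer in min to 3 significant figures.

Plated area = 2 × 15.1 × 10.0 = 302.0 cm²
Volume = 302.0 × 29.3×10⁻⁴ cm = 0.8849 cm³
m(Au) = 0.8849 × 19.30 = 17.08 g
n(Au) = 17.08 / 196.97 = 0.08671 mol; n(e⁻) = 3 × 0.08671 = 0.2601 mol
Q = 0.2601 × 96500 / 0.689 = 36430 C
t = 36430 / 0.673 = 54130 s = 902 min

902 min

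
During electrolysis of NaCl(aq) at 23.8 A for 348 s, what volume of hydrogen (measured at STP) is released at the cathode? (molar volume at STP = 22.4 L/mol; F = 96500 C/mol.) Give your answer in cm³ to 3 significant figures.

Q = 23.8 A × 348 s = 8282 C
Moles of electrons = 8282 / 96500 = 0.08582 mol
2H⁺ + 2e⁻ → H₂, so n(H₂) = 0.08582 / 2 = 0.04291 mol
V = 0.04291 × 22.4 = 0.9612 L
= 961 cm³

961 cm³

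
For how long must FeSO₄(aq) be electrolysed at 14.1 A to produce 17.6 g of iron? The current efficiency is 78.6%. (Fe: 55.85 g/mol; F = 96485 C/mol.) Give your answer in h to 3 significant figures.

n(Fe) = 17.6 / 55.85 = 0.3151 mol
Fe²⁺ + 2e⁻ → Fe, so n(e⁻) = 2 × 0.3151 = 0.6302 mol
Q = 0.6302 × 96485 / 0.786 = 77360 C
t = Q / I = 77360 / 14.1 = 5487 s = 1.52 h

1.52 h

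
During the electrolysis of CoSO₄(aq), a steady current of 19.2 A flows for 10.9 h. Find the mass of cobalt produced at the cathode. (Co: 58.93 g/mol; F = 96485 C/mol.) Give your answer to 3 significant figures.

Q = 19.2 A × 39240 s = 7.534×10^5 C
n(e⁻) = 7.534×10^5 / 96485 = 7.808 mol
Co²⁺ + 2e⁻ → Co, so n(Co) = 7.808 / 2 = 3.904 mol
m = 3.904 × 58.93 = 230 g

230 g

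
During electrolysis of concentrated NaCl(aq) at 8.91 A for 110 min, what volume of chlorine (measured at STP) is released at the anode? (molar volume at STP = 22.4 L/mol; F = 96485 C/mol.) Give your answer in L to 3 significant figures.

6.83 L

Charge passed = 8.91 × 6600 = 58810 C
Moles of electrons = 58810 / 96485 = 0.6095 mol
2Cl⁻ → Cl₂ + 2e⁻, so n(Cl₂) = 0.6095 / 2 = 0.3048 mol
V = 0.3048 × 22.4 = 6.828 L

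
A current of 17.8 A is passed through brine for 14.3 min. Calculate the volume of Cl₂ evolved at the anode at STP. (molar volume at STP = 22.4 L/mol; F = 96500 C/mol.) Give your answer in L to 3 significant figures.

1.77 L

Q = It = 17.8 × 858 = 15270 C
Moles of electrons = 15270 / 96500 = 0.1582 mol
2Cl⁻ → Cl₂ + 2e⁻, so n(Cl₂) = 0.1582 / 2 = 0.07910 mol
V = 0.07910 × 22.4 = 1.772 L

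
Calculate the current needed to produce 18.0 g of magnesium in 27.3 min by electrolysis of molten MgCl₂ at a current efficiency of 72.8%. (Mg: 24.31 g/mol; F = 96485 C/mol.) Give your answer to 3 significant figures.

120 A

n(Mg) = 18.0 / 24.31 = 0.7404 mol
Mg²⁺ + 2e⁻ → Mg, so n(e⁻) = 2 × 0.7404 = 1.481 mol
Q = 1.481 × 96485 / 0.728 = 1.963×10^5 C
I = Q / t = 1.963×10^5 / 1638 s = 120 A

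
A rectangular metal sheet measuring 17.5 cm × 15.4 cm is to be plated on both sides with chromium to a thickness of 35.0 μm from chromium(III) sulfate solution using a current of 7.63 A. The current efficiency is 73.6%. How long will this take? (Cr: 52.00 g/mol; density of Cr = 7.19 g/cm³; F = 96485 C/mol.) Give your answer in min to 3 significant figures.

224 min

Plated area = 2 × 17.5 × 15.4 = 539.0 cm²
Volume = 539.0 × 35.0×10⁻⁴ cm = 1.887 cm³
m(Cr) = 1.887 × 7.19 = 13.57 g
n(Cr) = 13.57 / 52.00 = 0.2610 mol; n(e⁻) = 3 × 0.2610 = 0.7830 mol
Q = 0.7830 × 96485 / 0.736 = 1.026×10^5 C
t = 1.026×10^5 / 7.63 = 13450 s = 224 min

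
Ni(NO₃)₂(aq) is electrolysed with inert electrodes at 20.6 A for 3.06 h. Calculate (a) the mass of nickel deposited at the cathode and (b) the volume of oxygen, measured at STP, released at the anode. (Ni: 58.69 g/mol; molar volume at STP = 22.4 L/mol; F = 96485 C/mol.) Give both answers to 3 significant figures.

69.0 g Ni; 13.2 L O₂

Q = 20.6 × 11016 = 2.269×10^5 C; n(e⁻) = 2.269×10^5 / 96485 = 2.352 mol
Cathode: Ni²⁺ + 2e⁻ → Ni → n(Ni) = 2.352/2 = 1.176 mol → 69.0 g
Anode: 2H₂O → O₂ + 4H⁺ + 4e⁻ → n(O₂) = 2.352/4 = 0.5880 mol → 13.2 L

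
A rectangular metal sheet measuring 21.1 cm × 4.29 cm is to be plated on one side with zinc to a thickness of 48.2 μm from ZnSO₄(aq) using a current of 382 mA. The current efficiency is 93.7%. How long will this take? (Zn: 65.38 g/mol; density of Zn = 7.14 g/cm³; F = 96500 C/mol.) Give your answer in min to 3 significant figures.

428 min

Plated area = 21.1 × 4.29 = 90.52 cm²
Volume = 90.52 × 48.2×10⁻⁴ cm = 0.4363 cm³
m(Zn) = 0.4363 × 7.14 = 3.115 g
n(Zn) = 3.115 / 65.38 = 0.04764 mol; n(e⁻) = 2 × 0.04764 = 0.09528 mol
Q = 0.09528 × 96500 / 0.937 = 9813 C
t = 9813 / 0.382 = 25690 s = 428 min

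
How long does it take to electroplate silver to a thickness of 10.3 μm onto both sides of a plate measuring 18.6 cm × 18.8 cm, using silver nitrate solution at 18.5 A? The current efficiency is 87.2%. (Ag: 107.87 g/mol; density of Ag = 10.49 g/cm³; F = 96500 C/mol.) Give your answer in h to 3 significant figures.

Plated area = 2 × 18.6 × 18.8 = 699.4 cm²
Volume = 699.4 × 10.3×10⁻⁴ cm = 0.7204 cm³
m(Ag) = 0.7204 × 10.49 = 7.557 g
n(Ag) = 7.557 / 107.87 = 0.07006 mol; n(e⁻) = 0.07006 mol
Q = 0.07006 × 96500 / 0.872 = 7753 C
t = 7753 / 18.5 = 419.1 s = 0.116 h

0.116 h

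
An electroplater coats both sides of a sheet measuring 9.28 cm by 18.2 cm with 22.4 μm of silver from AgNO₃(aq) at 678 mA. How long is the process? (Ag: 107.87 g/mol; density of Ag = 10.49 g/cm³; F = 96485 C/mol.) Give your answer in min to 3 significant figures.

Plated area = 2 × 9.28 × 18.2 = 337.8 cm²
Volume = 337.8 × 22.4×10⁻⁴ cm = 0.7567 cm³
m(Ag) = 0.7567 × 10.49 = 7.938 g
n(Ag) = 7.938 / 107.87 = 0.07359 mol; n(e⁻) = 0.07359 mol
Q = 0.07359 × 96485 = 7100 C
t = 7100 / 0.678 = 10470 s = 175 min

175 min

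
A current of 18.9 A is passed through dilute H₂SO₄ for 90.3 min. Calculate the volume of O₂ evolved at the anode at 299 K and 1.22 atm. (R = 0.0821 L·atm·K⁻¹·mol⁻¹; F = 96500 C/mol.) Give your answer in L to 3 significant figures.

5.34 L

Q = It = 18.9 × 5418 = 1.024×10^5 C
n(e⁻) = 1.024×10^5 / 96500 = 1.061 mol
2H₂O → O₂ + 4H⁺ + 4e⁻, so n(O₂) = 1.061 / 4 = 0.2653 mol
V = nRT/P = 0.2653 × 0.0821 × 299 / 1.22 = 5.338 L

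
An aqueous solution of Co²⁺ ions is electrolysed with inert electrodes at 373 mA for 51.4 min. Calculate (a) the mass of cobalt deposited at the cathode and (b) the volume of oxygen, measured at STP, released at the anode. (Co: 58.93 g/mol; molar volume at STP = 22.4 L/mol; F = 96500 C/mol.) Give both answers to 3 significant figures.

Q = 0.373 × 3084 = 1150 C; n(e⁻) = 1150 / 96500 = 0.01192 mol
Cathode: Co²⁺ + 2e⁻ → Co → n(Co) = 0.01192/2 = 0.005960 mol → 0.351 g
Anode: 2H₂O → O₂ + 4H⁺ + 4e⁻ → n(O₂) = 0.01192/4 = 0.002980 mol → 0.0668 L

0.351 g Co; 0.0668 L O₂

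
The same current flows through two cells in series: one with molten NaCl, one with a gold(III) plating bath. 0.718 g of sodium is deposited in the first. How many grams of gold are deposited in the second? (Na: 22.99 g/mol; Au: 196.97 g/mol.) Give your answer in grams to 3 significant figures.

2.05 g

n(Na) = 0.718 / 22.99 = 0.03123 mol
Na⁺ + e⁻ → Na, so n(e⁻) = 0.03123 mol
Same current for the same time ⇒ same n(e⁻) = 0.03123 mol in both cells.
Au³⁺ + 3e⁻ → Au, so n(Au) = 0.03123 / 3 = 0.01041 mol
m(Au) = 0.01041 × 196.97 = 2.05 g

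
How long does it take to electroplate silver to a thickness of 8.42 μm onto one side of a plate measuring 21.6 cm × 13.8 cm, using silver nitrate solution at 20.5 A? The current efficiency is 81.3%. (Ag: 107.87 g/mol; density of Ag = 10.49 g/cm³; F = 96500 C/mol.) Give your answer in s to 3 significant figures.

Plated area = 21.6 × 13.8 = 298.1 cm²
Volume = 298.1 × 8.42×10⁻⁴ cm = 0.2510 cm³
m(Ag) = 0.2510 × 10.49 = 2.633 g
n(Ag) = 2.633 / 107.87 = 0.02441 mol; n(e⁻) = 0.02441 mol
Q = 0.02441 × 96500 / 0.813 = 2897 C
t = 2897 / 20.5 = 141.3 s

141 s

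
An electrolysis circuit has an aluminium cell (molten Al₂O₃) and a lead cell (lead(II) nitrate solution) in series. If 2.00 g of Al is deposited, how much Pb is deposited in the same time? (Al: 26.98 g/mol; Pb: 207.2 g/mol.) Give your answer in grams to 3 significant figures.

23.0 g

n(Al) = 2.00 / 26.98 = 0.07413 mol
Al³⁺ + 3e⁻ → Al, so n(e⁻) = 3 × 0.07413 = 0.2224 mol
The cells are in series, so the same charge (and hence the same n(e⁻) = 0.2224 mol) passes through both.
Pb²⁺ + 2e⁻ → Pb, so n(Pb) = 0.2224 / 2 = 0.1112 mol
m(Pb) = 0.1112 × 207.2 = 23.0 g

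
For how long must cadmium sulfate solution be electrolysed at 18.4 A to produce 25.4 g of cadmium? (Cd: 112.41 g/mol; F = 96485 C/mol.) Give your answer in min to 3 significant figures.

n(Cd) = 25.4 / 112.41 = 0.2260 mol
Cd²⁺ + 2e⁻ → Cd, so n(e⁻) = 2 × 0.2260 = 0.4520 mol
Q = 0.4520 × 96485 = 43610 C
t = Q / I = 43610 / 18.4 = 2370 s = 39.5 min

39.5 min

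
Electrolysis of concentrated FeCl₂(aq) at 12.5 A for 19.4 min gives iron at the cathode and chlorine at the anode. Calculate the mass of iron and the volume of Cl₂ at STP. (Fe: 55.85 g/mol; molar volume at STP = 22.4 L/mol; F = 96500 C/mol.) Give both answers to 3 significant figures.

Q = 12.5 × 1164 = 14550 C; n(e⁻) = 14550 / 96500 = 0.1508 mol
Cathode: Fe²⁺ + 2e⁻ → Fe → n(Fe) = 0.1508/2 = 0.07540 mol → 4.21 g
Anode: 2Cl⁻ → Cl₂ + 2e⁻ → n(Cl₂) = 0.1508/2 = 0.07540 mol → 1.69 L

4.21 g Fe; 1.69 L Cl₂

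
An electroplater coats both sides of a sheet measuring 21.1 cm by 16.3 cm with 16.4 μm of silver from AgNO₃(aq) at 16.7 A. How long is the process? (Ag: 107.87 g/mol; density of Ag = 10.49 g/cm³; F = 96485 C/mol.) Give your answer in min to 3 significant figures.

Plated area = 2 × 21.1 × 16.3 = 687.9 cm²
Volume = 687.9 × 16.4×10⁻⁴ cm = 1.128 cm³
m(Ag) = 1.128 × 10.49 = 11.83 g
n(Ag) = 11.83 / 107.87 = 0.1097 mol; n(e⁻) = 0.1097 mol
Q = 0.1097 × 96485 = 10580 C
t = 10580 / 16.7 = 633.5 s = 10.6 min

10.6 min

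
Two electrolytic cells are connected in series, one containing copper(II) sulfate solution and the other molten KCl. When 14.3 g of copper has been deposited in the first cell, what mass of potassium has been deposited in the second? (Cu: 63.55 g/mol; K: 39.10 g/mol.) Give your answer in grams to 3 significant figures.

n(Cu) = 14.3 / 63.55 = 0.2250 mol
Cu²⁺ + 2e⁻ → Cu, so n(e⁻) = 2 × 0.2250 = 0.4500 mol
Same current for the same time ⇒ same n(e⁻) = 0.4500 mol in both cells.
K⁺ + e⁻ → K, so n(K) = 0.4500 mol
m(K) = 0.4500 × 39.10 = 17.6 g

17.6 g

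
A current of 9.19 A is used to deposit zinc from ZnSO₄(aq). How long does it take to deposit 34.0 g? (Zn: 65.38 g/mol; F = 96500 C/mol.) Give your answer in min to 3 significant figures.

n(Zn) = 34.0 / 65.38 = 0.5200 mol
Zn²⁺ + 2e⁻ → Zn, so n(e⁻) = 2 × 0.5200 = 1.040 mol
Q = 1.040 × 96500 = 1.004×10^5 C
t = Q / I = 1.004×10^5 / 9.19 = 10920 s = 182 min

182 min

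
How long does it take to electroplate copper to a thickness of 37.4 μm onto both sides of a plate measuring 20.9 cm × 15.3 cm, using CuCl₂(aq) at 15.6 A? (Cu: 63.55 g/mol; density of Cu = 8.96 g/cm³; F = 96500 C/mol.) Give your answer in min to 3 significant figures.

Plated area = 2 × 20.9 × 15.3 = 639.5 cm²
Volume = 639.5 × 37.4×10⁻⁴ cm = 2.392 cm³
m(Cu) = 2.392 × 8.96 = 21.43 g
n(Cu) = 21.43 / 63.55 = 0.3372 mol; n(e⁻) = 2 × 0.3372 = 0.6744 mol
Q = 0.6744 × 96500 = 65080 C
t = 65080 / 15.6 = 4172 s = 69.5 min

69.5 min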